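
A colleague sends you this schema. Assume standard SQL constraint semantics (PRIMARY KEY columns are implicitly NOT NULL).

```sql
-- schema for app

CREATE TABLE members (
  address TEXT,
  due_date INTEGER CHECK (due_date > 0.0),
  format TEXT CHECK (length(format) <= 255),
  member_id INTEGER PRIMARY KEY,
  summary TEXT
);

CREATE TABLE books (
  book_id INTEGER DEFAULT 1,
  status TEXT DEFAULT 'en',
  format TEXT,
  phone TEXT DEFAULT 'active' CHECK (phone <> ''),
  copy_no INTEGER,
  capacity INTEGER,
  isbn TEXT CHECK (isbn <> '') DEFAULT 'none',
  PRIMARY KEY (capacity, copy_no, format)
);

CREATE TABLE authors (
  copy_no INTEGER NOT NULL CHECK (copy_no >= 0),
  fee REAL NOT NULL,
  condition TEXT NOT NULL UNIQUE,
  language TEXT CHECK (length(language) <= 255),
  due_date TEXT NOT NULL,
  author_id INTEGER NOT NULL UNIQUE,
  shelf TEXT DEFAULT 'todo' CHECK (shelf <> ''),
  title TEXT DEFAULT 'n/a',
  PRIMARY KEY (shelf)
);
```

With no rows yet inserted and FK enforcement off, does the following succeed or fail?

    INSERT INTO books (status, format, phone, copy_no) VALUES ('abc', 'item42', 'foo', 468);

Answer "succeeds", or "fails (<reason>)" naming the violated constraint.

fails (NOT NULL on capacity)

capacity is omitted from the column list and has no DEFAULT, so it would receive NULL.
But capacity is part of the PRIMARY KEY (implied NOT NULL).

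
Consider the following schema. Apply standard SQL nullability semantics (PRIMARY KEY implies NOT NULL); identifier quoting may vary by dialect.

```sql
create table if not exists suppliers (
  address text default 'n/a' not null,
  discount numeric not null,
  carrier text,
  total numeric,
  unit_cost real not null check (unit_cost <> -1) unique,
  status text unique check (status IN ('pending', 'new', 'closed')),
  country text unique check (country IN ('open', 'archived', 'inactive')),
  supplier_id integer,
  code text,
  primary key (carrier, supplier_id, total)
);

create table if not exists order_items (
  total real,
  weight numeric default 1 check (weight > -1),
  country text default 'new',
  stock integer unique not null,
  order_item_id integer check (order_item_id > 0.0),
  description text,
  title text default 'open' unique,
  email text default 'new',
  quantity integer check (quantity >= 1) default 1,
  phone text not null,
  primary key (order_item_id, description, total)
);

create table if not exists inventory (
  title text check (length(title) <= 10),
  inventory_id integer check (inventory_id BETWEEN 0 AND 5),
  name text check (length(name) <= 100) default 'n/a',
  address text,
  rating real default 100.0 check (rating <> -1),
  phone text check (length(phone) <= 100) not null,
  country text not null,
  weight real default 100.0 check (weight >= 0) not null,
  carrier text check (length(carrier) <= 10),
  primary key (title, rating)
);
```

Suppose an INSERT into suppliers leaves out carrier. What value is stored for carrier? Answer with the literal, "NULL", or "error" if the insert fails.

error

carrier has no DEFAULT clause.
Omitting it would insert NULL, but it is part of the PRIMARY KEY, so the INSERT fails.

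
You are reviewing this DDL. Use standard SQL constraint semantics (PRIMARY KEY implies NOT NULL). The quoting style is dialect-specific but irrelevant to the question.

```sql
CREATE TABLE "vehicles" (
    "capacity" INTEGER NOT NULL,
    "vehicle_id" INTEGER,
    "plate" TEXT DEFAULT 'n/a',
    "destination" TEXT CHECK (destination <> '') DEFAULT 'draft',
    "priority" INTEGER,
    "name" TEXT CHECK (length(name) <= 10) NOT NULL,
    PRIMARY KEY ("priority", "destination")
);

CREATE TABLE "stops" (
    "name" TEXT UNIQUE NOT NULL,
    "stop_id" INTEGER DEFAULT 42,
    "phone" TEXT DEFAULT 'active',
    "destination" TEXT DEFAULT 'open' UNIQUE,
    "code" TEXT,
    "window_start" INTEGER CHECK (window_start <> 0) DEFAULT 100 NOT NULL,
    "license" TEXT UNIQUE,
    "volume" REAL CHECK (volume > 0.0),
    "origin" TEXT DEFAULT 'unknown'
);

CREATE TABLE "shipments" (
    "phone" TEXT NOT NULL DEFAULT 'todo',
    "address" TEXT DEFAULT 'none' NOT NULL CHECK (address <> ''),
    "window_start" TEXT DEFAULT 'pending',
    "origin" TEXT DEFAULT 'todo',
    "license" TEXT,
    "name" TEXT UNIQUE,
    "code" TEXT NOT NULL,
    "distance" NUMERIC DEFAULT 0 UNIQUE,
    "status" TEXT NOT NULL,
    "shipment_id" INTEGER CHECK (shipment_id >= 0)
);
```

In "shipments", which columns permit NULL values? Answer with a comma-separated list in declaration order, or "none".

window_start, origin, license, name, distance, shipment_id

- phone: declared NOT NULL → not nullable.
- address: declared NOT NULL → not nullable.
- window_start: DEFAULT only fills an omitted column; an explicit NULL is still allowed → nullable.
- origin: DEFAULT only fills an omitted column; an explicit NULL is still allowed → nullable.
- license: no NOT NULL constraint applies → nullable.
- name: UNIQUE does not imply NOT NULL → nullable.
- code: declared NOT NULL → not nullable.
- distance: UNIQUE does not imply NOT NULL → nullable.
- status: declared NOT NULL → not nullable.
- shipment_id: CHECK does not forbid NULL (a CHECK constraint passes when its expression is NULL) → nullable.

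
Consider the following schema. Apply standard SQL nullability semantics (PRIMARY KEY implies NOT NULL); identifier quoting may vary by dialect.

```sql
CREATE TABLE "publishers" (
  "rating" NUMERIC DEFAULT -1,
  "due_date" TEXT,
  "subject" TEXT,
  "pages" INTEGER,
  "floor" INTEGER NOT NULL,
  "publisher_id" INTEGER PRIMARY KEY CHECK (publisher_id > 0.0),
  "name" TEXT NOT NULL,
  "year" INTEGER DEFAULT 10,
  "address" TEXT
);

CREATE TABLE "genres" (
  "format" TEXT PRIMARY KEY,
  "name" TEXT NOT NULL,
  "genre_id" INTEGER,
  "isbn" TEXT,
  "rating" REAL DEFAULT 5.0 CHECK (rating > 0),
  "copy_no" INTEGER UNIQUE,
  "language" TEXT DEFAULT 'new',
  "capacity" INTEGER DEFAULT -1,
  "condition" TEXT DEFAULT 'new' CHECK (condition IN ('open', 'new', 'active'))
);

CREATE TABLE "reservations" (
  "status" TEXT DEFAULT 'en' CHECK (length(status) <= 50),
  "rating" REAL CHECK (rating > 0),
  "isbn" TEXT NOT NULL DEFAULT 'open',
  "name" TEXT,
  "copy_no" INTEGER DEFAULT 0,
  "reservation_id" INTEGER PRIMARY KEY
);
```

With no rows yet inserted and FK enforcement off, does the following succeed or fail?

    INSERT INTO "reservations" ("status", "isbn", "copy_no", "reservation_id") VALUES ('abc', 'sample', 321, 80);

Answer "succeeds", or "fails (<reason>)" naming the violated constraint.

succeeds

NOT NULL columns: isbn is supplied; reservation_id is supplied.
CHECK constraints: 'abc' satisfies (length(status) <= 50).
No constraint is violated.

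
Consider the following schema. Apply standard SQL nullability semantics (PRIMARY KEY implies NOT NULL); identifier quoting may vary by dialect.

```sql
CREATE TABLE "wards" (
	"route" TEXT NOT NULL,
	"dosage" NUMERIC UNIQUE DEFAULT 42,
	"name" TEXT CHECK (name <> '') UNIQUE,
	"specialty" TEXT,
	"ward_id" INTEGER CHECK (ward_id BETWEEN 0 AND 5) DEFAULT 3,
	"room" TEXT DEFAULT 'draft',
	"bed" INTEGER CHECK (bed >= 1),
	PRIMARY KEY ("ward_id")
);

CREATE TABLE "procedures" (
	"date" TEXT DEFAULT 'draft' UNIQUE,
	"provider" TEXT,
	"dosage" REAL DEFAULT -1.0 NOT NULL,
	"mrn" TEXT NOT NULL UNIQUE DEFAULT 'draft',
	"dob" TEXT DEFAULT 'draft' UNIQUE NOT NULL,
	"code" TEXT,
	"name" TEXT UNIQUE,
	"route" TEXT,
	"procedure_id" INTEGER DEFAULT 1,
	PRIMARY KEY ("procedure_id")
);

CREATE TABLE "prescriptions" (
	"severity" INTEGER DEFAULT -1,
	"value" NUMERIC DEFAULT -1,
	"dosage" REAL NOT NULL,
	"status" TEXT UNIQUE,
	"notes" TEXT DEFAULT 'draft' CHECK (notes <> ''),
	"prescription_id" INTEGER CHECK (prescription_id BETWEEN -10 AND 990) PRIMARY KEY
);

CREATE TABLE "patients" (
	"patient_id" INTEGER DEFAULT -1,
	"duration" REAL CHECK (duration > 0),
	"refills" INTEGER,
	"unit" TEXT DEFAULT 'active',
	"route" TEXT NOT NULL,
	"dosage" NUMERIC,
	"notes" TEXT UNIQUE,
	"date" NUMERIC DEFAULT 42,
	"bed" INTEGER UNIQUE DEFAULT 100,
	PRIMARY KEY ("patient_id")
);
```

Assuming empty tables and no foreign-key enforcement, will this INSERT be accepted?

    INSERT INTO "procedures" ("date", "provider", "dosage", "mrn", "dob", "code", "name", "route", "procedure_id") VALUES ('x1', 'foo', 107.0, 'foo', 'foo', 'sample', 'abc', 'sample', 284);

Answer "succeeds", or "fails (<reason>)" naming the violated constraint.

NOT NULL columns: dob is supplied; dosage is supplied; mrn is supplied; procedure_id is supplied.
No constraint is violated.

succeeds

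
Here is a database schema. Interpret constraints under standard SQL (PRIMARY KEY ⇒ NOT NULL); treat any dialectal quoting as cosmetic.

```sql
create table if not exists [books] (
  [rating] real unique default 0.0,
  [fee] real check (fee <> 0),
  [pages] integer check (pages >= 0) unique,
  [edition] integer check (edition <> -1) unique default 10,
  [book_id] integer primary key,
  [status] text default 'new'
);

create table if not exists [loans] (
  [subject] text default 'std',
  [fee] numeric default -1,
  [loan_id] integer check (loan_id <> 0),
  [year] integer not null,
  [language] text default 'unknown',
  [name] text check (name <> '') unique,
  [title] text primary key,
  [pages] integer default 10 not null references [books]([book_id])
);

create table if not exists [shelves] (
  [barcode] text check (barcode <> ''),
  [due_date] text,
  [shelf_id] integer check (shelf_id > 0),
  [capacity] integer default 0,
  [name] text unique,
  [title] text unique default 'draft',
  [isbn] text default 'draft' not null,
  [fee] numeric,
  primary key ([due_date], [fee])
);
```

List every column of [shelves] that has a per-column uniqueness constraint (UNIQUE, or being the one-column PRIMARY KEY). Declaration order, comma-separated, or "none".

name, title

- barcode: no UNIQUE or single-column PK constraint.
- due_date: part of a composite PRIMARY KEY — only the tuple is unique, not this column on its own.
- shelf_id: no UNIQUE or single-column PK constraint.
- capacity: no UNIQUE or single-column PK constraint.
- name: declared UNIQUE → unique.
- title: declared UNIQUE → unique.
- isbn: no UNIQUE or single-column PK constraint.
- fee: part of a composite PRIMARY KEY — only the tuple is unique, not this column on its own.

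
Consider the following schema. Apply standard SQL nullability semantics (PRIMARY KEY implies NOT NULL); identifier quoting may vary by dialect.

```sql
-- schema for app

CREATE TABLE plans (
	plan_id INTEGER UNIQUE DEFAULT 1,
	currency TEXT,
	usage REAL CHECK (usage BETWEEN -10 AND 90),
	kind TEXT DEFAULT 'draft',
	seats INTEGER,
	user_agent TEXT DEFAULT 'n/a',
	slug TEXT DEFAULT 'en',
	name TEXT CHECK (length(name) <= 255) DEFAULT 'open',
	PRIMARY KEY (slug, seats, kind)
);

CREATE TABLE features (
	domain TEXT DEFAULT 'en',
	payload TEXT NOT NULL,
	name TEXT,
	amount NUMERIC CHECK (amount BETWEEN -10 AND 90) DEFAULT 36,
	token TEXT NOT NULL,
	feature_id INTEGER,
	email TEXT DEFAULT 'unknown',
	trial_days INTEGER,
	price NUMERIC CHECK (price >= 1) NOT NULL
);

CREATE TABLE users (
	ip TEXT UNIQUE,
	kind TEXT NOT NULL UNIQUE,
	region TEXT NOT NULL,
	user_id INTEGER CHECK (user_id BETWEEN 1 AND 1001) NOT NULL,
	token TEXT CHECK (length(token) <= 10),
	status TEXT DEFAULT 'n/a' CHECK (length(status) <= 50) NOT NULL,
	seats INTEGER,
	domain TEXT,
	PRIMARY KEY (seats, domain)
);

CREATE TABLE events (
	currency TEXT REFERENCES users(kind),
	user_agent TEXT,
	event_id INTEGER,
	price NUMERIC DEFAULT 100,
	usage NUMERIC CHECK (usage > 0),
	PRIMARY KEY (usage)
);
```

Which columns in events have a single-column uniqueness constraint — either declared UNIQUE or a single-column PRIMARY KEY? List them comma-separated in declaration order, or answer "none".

usage

- currency: no UNIQUE or single-column PK constraint.
- user_agent: no UNIQUE or single-column PK constraint.
- event_id: no UNIQUE or single-column PK constraint.
- price: no UNIQUE or single-column PK constraint.
- usage: single-column PRIMARY KEY → unique.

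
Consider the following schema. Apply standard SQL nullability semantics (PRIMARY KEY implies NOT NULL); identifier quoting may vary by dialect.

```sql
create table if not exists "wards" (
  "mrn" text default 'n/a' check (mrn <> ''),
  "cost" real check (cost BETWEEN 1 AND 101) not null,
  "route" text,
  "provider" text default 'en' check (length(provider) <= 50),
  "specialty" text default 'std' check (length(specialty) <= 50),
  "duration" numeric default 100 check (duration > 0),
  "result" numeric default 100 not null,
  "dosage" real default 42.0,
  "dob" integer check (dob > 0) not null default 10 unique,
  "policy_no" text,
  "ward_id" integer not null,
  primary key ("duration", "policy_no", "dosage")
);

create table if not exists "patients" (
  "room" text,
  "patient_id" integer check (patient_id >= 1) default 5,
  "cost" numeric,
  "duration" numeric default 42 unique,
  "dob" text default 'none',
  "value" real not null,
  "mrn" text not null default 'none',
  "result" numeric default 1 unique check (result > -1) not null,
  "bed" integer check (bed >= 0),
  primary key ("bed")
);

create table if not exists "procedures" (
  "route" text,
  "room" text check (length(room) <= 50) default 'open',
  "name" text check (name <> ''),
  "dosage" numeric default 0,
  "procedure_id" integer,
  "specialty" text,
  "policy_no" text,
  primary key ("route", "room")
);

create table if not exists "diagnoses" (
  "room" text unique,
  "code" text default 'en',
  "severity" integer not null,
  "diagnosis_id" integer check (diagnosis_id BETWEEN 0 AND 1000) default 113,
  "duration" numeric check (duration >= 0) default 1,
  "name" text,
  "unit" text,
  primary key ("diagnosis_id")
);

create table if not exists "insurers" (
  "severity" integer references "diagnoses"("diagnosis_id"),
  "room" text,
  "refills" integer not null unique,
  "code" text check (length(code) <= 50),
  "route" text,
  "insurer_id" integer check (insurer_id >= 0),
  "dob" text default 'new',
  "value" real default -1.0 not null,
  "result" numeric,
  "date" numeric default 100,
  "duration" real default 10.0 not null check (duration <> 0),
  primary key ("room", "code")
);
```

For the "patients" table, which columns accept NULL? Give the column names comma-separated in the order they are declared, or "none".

- room: no NOT NULL constraint applies → nullable.
- patient_id: CHECK does not forbid NULL (a CHECK constraint passes when its expression is NULL) → nullable.
- cost: no NOT NULL constraint applies → nullable.
- duration: UNIQUE does not imply NOT NULL → nullable.
- dob: DEFAULT only fills an omitted column; an explicit NULL is still allowed → nullable.
- value: declared NOT NULL → not nullable.
- mrn: declared NOT NULL → not nullable.
- result: declared NOT NULL → not nullable.
- bed: part of the PRIMARY KEY, which implies NOT NULL → not nullable.

room, patient_id, cost, duration, dob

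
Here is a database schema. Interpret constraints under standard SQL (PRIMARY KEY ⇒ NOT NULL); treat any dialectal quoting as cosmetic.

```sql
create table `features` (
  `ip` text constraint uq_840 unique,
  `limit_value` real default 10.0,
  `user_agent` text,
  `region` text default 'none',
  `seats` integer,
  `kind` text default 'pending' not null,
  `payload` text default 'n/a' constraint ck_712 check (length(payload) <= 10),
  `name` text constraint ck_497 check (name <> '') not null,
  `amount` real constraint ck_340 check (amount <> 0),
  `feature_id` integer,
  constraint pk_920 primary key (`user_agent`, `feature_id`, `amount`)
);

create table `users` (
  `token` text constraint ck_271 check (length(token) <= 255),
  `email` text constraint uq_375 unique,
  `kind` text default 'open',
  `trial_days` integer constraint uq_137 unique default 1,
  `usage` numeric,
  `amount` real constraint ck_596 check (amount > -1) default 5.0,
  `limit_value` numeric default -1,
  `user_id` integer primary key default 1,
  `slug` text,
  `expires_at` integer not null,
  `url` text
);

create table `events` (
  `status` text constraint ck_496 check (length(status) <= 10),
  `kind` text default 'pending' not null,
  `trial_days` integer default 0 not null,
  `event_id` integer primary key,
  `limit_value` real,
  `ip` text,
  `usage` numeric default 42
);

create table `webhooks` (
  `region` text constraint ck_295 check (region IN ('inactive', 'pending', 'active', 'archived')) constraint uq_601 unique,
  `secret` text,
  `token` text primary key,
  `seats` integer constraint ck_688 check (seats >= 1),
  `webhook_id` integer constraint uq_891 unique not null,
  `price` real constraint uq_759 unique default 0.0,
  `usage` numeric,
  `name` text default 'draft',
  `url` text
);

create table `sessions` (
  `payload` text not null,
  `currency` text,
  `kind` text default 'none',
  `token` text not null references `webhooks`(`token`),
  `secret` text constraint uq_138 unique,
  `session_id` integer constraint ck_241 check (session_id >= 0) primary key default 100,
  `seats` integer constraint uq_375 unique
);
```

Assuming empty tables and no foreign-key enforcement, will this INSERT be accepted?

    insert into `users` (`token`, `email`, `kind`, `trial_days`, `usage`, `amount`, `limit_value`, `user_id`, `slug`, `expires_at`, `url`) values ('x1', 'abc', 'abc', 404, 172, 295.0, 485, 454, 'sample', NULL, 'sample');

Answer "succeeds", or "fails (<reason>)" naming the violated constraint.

expires_at is explicitly set to NULL, but expires_at is declared NOT NULL.

fails (NOT NULL on expires_at)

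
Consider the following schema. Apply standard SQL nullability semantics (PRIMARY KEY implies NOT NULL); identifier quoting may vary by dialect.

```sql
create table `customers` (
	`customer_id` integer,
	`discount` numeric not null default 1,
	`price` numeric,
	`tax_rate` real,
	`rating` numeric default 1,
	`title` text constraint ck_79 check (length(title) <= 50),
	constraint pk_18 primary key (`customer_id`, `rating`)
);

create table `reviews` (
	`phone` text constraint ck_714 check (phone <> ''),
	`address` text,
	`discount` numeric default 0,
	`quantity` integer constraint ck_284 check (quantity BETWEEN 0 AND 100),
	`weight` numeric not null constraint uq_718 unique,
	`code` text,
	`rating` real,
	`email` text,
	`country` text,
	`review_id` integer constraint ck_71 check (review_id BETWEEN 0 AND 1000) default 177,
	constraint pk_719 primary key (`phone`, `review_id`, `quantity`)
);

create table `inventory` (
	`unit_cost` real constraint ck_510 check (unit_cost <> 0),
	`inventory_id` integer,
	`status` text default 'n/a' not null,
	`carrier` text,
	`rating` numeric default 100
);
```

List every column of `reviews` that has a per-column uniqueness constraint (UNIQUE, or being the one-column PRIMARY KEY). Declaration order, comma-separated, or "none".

- phone: part of a composite PRIMARY KEY — only the tuple is unique, not this column on its own.
- address: no UNIQUE or single-column PK constraint.
- discount: no UNIQUE or single-column PK constraint.
- quantity: part of a composite PRIMARY KEY — only the tuple is unique, not this column on its own.
- weight: declared UNIQUE → unique.
- code: no UNIQUE or single-column PK constraint.
- rating: no UNIQUE or single-column PK constraint.
- email: no UNIQUE or single-column PK constraint.
- country: no UNIQUE or single-column PK constraint.
- review_id: part of a composite PRIMARY KEY — only the tuple is unique, not this column on its own.

weight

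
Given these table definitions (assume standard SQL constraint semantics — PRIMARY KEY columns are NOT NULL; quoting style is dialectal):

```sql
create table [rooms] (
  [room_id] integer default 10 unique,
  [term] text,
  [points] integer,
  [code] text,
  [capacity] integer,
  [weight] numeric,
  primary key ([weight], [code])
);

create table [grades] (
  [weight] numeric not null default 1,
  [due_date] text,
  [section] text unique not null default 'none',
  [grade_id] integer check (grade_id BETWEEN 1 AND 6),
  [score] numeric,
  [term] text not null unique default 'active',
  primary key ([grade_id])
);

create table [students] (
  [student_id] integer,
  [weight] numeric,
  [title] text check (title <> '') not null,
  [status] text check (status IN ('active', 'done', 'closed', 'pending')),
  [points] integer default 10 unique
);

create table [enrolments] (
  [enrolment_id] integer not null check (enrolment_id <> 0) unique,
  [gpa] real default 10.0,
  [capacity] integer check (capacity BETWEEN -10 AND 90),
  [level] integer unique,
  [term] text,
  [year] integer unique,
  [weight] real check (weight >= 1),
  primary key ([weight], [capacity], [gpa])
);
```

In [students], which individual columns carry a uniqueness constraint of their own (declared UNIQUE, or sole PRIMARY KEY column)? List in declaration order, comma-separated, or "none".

points

- student_id: no UNIQUE or single-column PK constraint.
- weight: no UNIQUE or single-column PK constraint.
- title: no UNIQUE or single-column PK constraint.
- status: no UNIQUE or single-column PK constraint.
- points: declared UNIQUE → unique.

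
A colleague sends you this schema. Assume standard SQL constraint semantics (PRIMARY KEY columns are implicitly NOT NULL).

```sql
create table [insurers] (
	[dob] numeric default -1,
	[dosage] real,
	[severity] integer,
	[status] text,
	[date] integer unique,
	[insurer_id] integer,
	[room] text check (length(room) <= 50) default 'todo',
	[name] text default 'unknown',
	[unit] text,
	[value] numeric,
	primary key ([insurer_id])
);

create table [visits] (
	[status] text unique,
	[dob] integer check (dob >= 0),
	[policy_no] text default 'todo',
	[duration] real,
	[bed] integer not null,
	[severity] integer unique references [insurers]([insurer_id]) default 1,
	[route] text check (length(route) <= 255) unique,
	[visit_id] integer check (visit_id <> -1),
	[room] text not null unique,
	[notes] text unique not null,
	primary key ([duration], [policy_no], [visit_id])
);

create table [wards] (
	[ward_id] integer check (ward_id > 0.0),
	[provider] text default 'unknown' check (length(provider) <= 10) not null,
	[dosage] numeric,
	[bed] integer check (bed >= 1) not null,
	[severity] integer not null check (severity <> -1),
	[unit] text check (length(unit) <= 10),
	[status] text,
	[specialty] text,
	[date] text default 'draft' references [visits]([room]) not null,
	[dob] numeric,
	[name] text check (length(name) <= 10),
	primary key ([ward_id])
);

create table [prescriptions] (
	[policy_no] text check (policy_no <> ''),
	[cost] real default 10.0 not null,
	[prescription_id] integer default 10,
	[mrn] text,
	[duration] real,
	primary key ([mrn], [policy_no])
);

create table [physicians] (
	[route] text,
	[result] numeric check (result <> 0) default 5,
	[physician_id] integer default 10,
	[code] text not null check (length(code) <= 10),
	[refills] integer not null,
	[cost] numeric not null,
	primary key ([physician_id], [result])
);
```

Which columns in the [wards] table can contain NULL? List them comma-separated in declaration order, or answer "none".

- ward_id: part of the PRIMARY KEY, which implies NOT NULL → not nullable.
- provider: declared NOT NULL → not nullable.
- dosage: no NOT NULL constraint applies → nullable.
- bed: declared NOT NULL → not nullable.
- severity: declared NOT NULL → not nullable.
- unit: CHECK does not forbid NULL (a CHECK constraint passes when its expression is NULL) → nullable.
- status: no NOT NULL constraint applies → nullable.
- specialty: no NOT NULL constraint applies → nullable.
- date: declared NOT NULL → not nullable.
- dob: no NOT NULL constraint applies → nullable.
- name: CHECK does not forbid NULL (a CHECK constraint passes when its expression is NULL) → nullable.

dosage, unit, status, specialty, dob, name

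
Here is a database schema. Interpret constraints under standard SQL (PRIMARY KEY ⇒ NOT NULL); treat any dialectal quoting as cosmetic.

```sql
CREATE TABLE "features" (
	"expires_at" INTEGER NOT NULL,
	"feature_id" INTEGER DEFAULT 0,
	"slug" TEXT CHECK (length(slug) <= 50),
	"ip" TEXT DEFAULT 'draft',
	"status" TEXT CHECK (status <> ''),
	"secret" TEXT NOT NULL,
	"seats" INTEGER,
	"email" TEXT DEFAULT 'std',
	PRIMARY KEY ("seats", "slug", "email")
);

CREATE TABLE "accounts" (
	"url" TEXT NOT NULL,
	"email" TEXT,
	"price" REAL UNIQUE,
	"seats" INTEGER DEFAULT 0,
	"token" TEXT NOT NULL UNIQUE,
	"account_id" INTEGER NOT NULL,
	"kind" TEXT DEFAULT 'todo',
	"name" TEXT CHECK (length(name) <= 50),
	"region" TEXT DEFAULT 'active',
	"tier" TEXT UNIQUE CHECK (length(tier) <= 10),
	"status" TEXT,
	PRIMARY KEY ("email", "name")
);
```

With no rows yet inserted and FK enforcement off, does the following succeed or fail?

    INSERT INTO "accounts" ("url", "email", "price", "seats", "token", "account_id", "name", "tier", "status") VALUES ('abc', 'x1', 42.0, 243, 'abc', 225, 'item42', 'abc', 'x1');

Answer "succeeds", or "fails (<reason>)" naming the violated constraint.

NOT NULL columns: account_id is supplied; email is supplied; name is supplied; token is supplied; url is supplied.
CHECK constraints: 'item42' satisfies (length(name) <= 50); 'abc' satisfies (length(tier) <= 10).
No constraint is violated.

succeeds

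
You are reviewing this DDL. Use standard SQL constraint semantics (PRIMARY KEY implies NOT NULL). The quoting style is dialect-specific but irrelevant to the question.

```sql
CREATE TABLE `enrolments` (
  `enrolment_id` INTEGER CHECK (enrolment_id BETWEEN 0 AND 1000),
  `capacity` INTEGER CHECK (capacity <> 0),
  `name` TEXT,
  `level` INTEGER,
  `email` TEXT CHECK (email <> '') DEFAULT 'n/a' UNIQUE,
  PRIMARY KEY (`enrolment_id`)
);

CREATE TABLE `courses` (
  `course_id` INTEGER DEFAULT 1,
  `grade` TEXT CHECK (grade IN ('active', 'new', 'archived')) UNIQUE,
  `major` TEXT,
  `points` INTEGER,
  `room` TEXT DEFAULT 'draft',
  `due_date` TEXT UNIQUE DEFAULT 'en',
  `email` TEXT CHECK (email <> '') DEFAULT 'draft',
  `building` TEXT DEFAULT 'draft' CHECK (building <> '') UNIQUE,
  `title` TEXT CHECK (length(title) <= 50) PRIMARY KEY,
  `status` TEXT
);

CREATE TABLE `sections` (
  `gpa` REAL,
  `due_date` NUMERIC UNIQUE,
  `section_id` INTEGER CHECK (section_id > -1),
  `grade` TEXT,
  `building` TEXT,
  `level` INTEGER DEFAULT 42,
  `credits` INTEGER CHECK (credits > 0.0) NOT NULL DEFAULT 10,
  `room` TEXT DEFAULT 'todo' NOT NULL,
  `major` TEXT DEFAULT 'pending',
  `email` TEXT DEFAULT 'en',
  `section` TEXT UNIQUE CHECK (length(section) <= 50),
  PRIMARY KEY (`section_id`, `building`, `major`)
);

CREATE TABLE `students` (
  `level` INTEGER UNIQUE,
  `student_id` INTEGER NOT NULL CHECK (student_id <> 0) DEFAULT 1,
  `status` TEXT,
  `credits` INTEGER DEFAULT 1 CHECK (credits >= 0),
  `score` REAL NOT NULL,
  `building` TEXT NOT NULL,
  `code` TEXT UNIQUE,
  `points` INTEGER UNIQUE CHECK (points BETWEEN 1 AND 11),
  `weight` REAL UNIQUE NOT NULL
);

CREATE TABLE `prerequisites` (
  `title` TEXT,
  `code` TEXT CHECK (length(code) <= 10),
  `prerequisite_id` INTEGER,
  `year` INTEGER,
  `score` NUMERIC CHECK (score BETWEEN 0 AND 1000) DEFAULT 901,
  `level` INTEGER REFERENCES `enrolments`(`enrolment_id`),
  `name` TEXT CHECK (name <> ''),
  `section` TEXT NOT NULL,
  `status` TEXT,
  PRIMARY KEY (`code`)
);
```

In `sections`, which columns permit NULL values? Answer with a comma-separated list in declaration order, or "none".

- gpa: no NOT NULL constraint applies → nullable.
- due_date: UNIQUE does not imply NOT NULL → nullable.
- section_id: part of the PRIMARY KEY, which implies NOT NULL → not nullable.
- grade: no NOT NULL constraint applies → nullable.
- building: part of the PRIMARY KEY, which implies NOT NULL → not nullable.
- level: DEFAULT only fills an omitted column; an explicit NULL is still allowed → nullable.
- credits: declared NOT NULL → not nullable.
- room: declared NOT NULL → not nullable.
- major: part of the PRIMARY KEY, which implies NOT NULL → not nullable.
- email: DEFAULT only fills an omitted column; an explicit NULL is still allowed → nullable.
- section: CHECK does not forbid NULL (a CHECK constraint passes when its expression is NULL) → nullable.

gpa, due_date, grade, level, email, section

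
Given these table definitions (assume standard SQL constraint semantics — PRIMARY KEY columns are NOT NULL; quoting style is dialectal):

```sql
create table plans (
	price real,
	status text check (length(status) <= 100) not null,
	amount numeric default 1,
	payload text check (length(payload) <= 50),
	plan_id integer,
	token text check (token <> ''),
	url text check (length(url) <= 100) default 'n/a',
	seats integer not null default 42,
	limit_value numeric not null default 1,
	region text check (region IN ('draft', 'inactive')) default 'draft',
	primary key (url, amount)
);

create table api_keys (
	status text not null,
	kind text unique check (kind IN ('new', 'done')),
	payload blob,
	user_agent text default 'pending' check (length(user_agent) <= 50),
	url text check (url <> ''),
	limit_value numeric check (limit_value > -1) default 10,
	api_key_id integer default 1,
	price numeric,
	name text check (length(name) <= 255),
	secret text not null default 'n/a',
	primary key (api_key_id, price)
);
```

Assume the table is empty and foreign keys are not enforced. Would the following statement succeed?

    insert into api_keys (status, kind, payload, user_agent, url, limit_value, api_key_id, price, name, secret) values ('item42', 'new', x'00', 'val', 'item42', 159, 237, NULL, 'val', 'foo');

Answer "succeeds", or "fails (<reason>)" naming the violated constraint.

price is explicitly set to NULL, but price is part of the PRIMARY KEY (implied NOT NULL).

fails (NOT NULL on price)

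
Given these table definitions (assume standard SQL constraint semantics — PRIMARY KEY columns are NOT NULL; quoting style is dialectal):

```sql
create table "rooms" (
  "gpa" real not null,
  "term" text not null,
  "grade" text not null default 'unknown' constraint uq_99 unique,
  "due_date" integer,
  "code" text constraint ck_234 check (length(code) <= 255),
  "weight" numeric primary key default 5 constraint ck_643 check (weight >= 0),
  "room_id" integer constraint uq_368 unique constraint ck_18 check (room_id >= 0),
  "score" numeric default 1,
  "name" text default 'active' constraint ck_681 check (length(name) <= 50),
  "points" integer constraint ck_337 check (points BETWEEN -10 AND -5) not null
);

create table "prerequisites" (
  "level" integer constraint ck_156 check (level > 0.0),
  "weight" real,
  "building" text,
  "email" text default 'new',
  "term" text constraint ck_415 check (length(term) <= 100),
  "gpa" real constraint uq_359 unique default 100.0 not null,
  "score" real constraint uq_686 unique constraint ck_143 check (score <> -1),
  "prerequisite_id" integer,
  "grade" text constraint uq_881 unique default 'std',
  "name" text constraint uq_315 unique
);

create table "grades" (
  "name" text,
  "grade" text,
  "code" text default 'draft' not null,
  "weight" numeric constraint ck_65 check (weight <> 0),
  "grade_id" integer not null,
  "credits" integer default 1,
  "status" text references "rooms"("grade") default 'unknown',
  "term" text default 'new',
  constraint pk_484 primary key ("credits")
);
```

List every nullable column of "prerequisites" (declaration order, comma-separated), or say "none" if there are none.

level, weight, building, email, term, score, prerequisite_id, grade, name

- level: CHECK does not forbid NULL (a CHECK constraint passes when its expression is NULL) → nullable.
- weight: no NOT NULL constraint applies → nullable.
- building: no NOT NULL constraint applies → nullable.
- email: DEFAULT only fills an omitted column; an explicit NULL is still allowed → nullable.
- term: CHECK does not forbid NULL (a CHECK constraint passes when its expression is NULL) → nullable.
- gpa: declared NOT NULL → not nullable.
- score: CHECK does not forbid NULL (a CHECK constraint passes when its expression is NULL) → nullable.
- prerequisite_id: no NOT NULL constraint applies → nullable.
- grade: UNIQUE does not imply NOT NULL → nullable.
- name: UNIQUE does not imply NOT NULL → nullable.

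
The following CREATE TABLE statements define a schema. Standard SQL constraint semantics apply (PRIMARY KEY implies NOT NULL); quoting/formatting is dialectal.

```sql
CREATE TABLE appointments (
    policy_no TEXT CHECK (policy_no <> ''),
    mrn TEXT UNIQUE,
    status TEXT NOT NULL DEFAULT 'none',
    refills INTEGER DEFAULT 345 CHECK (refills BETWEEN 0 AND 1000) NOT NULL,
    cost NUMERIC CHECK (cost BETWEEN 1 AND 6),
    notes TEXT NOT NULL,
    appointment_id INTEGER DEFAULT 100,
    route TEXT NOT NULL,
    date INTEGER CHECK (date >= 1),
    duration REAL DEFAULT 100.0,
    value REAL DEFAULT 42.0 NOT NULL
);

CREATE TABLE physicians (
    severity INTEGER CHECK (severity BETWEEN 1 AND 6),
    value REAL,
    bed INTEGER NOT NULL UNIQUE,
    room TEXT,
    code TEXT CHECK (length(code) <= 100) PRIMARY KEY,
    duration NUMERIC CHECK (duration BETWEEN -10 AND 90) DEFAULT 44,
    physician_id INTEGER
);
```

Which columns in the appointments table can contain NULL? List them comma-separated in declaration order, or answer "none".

- policy_no: CHECK does not forbid NULL (a CHECK constraint passes when its expression is NULL) → nullable.
- mrn: UNIQUE does not imply NOT NULL → nullable.
- status: declared NOT NULL → not nullable.
- refills: declared NOT NULL → not nullable.
- cost: CHECK does not forbid NULL (a CHECK constraint passes when its expression is NULL) → nullable.
- notes: declared NOT NULL → not nullable.
- appointment_id: DEFAULT only fills an omitted column; an explicit NULL is still allowed → nullable.
- route: declared NOT NULL → not nullable.
- date: CHECK does not forbid NULL (a CHECK constraint passes when its expression is NULL) → nullable.
- duration: DEFAULT only fills an omitted column; an explicit NULL is still allowed → nullable.
- value: declared NOT NULL → not nullable.

policy_no, mrn, cost, appointment_id, date, duration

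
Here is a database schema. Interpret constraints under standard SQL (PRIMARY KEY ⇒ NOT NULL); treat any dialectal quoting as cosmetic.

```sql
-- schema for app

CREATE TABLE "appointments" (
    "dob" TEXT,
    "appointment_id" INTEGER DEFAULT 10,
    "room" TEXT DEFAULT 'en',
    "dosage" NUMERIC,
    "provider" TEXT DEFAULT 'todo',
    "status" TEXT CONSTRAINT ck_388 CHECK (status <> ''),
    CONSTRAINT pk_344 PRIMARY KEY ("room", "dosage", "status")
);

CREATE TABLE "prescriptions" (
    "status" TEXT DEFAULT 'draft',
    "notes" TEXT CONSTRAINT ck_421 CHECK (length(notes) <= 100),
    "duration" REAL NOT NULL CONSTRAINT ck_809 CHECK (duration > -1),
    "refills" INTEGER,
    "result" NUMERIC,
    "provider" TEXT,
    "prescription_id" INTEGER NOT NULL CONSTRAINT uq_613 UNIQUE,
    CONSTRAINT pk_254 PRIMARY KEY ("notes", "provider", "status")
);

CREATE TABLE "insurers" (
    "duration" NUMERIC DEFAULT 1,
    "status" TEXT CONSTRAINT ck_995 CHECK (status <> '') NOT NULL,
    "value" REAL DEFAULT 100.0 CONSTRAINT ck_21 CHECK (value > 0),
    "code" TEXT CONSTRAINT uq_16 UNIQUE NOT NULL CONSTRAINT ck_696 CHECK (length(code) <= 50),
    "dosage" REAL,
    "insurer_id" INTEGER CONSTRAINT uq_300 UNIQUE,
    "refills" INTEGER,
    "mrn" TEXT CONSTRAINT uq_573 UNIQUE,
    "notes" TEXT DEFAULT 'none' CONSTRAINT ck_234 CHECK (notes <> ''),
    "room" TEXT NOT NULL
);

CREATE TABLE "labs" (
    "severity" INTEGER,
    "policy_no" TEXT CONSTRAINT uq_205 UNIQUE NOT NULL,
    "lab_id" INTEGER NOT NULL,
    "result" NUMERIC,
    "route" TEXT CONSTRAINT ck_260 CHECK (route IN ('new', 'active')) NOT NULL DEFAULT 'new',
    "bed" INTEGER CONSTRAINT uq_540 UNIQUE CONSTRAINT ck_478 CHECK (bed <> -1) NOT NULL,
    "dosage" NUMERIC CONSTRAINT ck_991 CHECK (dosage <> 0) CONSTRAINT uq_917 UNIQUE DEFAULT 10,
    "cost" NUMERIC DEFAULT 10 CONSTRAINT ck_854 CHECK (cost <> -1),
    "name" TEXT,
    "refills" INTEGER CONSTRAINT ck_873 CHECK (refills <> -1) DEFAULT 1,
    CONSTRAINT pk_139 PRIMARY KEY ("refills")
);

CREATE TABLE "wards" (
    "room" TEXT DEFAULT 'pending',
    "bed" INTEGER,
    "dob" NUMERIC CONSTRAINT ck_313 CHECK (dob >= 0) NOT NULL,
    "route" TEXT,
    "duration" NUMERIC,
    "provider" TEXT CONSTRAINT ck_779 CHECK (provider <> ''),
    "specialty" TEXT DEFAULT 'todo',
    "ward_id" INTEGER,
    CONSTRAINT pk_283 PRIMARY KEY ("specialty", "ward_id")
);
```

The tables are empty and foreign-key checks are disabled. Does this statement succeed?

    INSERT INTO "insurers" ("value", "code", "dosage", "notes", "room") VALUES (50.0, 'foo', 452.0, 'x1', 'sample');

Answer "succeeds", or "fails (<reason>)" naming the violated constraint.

fails (NOT NULL on status)

status is omitted from the column list and has no DEFAULT, so it would receive NULL.
But status is declared NOT NULL.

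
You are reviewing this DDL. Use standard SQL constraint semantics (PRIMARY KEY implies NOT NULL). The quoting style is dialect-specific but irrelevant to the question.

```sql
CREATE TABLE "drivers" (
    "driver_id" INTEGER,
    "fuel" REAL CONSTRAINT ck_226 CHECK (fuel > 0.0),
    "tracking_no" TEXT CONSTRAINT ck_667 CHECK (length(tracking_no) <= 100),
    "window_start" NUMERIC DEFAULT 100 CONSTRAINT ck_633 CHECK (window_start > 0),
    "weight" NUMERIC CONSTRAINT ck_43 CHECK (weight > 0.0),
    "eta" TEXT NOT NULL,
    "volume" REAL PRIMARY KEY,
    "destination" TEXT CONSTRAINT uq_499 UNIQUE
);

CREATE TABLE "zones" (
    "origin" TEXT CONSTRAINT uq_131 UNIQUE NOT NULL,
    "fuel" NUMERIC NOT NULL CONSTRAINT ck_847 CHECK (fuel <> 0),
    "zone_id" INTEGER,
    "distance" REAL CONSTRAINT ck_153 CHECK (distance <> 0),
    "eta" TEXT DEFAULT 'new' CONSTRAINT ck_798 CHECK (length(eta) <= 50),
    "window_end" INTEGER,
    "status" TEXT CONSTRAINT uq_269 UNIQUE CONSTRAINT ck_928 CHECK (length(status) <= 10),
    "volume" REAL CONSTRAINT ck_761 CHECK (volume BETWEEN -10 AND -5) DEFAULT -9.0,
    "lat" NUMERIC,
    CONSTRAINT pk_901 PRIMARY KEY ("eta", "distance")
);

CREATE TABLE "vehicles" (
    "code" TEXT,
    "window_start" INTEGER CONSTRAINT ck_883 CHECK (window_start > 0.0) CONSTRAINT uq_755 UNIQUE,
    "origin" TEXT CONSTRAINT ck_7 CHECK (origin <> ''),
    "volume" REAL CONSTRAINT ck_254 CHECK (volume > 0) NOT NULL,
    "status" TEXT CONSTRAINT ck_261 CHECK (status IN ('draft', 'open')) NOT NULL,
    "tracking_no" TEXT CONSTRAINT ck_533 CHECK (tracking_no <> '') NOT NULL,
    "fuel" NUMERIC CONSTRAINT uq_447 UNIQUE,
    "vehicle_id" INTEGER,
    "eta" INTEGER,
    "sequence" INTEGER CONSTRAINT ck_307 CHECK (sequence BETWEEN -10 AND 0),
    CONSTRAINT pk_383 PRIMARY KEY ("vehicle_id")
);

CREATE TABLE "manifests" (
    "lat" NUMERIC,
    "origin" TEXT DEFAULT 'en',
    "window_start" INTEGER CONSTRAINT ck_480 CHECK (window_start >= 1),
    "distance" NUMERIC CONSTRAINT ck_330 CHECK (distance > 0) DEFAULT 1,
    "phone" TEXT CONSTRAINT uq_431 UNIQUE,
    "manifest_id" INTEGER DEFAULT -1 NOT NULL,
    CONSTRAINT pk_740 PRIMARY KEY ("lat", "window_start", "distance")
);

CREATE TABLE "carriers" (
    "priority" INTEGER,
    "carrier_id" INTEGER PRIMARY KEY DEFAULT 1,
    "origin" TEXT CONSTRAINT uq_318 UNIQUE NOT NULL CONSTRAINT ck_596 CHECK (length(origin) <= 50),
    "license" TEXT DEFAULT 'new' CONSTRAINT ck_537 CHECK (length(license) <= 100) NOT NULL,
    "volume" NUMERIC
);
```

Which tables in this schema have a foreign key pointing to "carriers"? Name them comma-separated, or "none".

none

No REFERENCES clause anywhere in the schema names carriers.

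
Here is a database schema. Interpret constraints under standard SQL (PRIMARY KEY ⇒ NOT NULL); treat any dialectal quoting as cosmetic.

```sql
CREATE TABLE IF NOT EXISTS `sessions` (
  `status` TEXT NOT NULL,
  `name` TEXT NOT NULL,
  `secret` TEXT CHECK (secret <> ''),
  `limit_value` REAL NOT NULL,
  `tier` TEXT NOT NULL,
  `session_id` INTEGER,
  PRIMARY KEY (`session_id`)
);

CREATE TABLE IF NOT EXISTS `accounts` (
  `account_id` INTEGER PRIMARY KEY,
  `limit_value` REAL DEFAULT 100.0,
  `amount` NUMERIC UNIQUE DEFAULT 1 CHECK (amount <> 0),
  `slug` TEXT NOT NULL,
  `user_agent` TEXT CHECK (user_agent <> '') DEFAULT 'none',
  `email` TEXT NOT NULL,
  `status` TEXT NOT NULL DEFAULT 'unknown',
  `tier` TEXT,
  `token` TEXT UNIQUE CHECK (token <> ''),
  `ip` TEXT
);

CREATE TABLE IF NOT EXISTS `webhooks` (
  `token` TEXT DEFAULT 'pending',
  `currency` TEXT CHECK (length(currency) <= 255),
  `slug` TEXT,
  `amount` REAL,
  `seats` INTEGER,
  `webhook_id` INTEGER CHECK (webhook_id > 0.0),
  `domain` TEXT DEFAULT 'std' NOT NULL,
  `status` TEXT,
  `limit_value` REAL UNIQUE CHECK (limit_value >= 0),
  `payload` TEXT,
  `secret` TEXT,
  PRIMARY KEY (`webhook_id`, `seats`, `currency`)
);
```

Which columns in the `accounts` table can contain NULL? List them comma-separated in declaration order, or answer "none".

limit_value, amount, user_agent, tier, token, ip

- account_id: part of the PRIMARY KEY, which implies NOT NULL → not nullable.
- limit_value: DEFAULT only fills an omitted column; an explicit NULL is still allowed → nullable.
- amount: CHECK does not forbid NULL (a CHECK constraint passes when its expression is NULL) → nullable.
- slug: declared NOT NULL → not nullable.
- user_agent: CHECK does not forbid NULL (a CHECK constraint passes when its expression is NULL) → nullable.
- email: declared NOT NULL → not nullable.
- status: declared NOT NULL → not nullable.
- tier: no NOT NULL constraint applies → nullable.
- token: CHECK does not forbid NULL (a CHECK constraint passes when its expression is NULL) → nullable.
- ip: no NOT NULL constraint applies → nullable.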